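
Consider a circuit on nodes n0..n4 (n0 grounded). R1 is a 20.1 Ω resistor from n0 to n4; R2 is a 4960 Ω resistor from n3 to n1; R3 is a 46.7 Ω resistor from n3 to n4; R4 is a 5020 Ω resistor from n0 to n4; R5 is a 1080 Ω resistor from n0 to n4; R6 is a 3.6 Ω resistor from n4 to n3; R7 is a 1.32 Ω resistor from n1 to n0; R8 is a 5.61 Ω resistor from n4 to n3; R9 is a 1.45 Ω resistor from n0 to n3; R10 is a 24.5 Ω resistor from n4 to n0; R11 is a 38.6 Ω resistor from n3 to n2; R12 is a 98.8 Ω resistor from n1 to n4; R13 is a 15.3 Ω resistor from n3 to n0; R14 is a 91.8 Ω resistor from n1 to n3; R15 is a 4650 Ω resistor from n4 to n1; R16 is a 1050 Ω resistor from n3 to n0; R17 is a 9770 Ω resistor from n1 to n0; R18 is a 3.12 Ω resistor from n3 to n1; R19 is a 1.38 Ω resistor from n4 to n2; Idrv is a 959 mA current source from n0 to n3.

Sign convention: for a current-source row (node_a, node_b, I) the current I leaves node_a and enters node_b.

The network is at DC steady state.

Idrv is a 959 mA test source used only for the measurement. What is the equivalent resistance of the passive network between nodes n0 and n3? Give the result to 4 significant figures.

R_eq = 0.9371 Ω

Apply KCL at each of the 4 non-ground nodes and solve the resulting linear system.
Node n1: branches {R2, R7, R12, R14, R15, R17, R18} → V_1 = 0.2781
Node n2: branches {R11, R19} → V_2 = 0.7568
Node n3: branches {R2, R3, R6, R8, R9, R11, R13, R14, R16, R18, Idrv} → V_3 = 0.8987
Node n4: branches {R1, R3, R4, R5, R6, R8, R10, R12, R15, R19} → V_4 = 0.7518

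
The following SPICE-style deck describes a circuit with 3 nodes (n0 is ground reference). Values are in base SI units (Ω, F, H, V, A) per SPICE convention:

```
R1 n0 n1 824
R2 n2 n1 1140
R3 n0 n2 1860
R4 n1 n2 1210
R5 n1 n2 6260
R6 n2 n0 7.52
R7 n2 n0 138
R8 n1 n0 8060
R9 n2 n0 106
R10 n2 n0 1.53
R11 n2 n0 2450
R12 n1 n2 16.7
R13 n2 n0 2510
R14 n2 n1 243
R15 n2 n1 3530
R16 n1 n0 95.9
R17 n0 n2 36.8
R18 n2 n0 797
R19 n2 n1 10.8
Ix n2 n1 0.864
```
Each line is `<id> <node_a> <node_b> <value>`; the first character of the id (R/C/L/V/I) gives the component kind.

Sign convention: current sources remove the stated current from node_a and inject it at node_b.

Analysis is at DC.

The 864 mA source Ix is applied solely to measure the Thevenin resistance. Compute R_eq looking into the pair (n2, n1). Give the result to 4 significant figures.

Element admittances at DC:
  Y(R1) = 0.001214 S between n0,n1
  Y(R2) = 0.0008772 S between n2,n1
  Y(R3) = 0.0005376 S between n0,n2
  Y(R4) = 0.0008264 S between n1,n2
  Y(R5) = 0.0001597 S between n1,n2
  Y(R6) = 0.1330 S between n2,n0
  Y(R7) = 0.007246 S between n2,n0
  Y(R8) = 0.0001241 S between n1,n0
  Y(R9) = 0.009434 S between n2,n0
  Y(R10) = 0.6536 S between n2,n0
  Y(R11) = 0.0004082 S between n2,n0
  Y(R12) = 0.05988 S between n1,n2
  Y(R13) = 0.0003984 S between n2,n0
  Y(R14) = 0.004115 S between n2,n1
  Y(R15) = 0.0002833 S between n2,n1
  Y(R16) = 0.01043 S between n1,n0
  Y(R17) = 0.02717 S between n0,n2
  Y(R18) = 0.001255 S between n2,n0
  Y(R19) = 0.09259 S between n2,n1
  Ix: injects 0.864 A into n1 (from n2)
Assemble and solve the 2×2 MNA system:
  V(n1)=5.002  V(n2)=-0.07064

R_eq = 5.871 Ω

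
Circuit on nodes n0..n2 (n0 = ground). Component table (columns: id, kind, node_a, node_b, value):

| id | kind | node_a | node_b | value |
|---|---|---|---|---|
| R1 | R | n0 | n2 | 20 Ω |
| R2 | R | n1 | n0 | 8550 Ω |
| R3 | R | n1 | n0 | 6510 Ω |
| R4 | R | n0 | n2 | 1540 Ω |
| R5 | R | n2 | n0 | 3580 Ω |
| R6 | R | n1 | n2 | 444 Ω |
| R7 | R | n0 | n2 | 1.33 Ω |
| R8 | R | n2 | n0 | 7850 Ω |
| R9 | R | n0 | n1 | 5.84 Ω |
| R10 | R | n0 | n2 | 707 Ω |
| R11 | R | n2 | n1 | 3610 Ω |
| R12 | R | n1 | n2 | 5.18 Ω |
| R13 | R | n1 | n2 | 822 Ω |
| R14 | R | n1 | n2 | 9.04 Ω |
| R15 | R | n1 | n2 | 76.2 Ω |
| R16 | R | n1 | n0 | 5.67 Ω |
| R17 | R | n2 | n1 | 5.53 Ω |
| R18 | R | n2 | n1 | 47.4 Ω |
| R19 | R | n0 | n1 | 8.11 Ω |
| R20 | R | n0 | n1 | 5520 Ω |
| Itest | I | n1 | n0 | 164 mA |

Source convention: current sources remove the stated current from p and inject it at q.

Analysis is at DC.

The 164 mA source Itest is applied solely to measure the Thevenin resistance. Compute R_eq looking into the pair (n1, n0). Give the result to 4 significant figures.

Element admittances at DC:
  Y(R1) = 0.05000 S between n0,n2
  Y(R2) = 0.0001170 S between n1,n0
  Y(R3) = 0.0001536 S between n1,n0
  Y(R4) = 0.0006494 S between n0,n2
  Y(R5) = 0.0002793 S between n2,n0
  Y(R6) = 0.002252 S between n1,n2
  Y(R7) = 0.7519 S between n0,n2
  Y(R8) = 0.0001274 S between n2,n0
  Y(R9) = 0.1712 S between n0,n1
  Y(R10) = 0.001414 S between n0,n2
  Y(R11) = 0.0002770 S between n2,n1
  Y(R12) = 0.1931 S between n1,n2
  Y(R13) = 0.001217 S between n1,n2
  Y(R14) = 0.1106 S between n1,n2
  Y(R15) = 0.01312 S between n1,n2
  Y(R16) = 0.1764 S between n1,n0
  Y(R17) = 0.1808 S between n2,n1
  Y(R18) = 0.02110 S between n2,n1
  Y(R19) = 0.1233 S between n0,n1
  Y(R20) = 0.0001812 S between n0,n1
  Itest: injects 0.164 A into n0 (from n1)
Assemble and solve the 2×2 MNA system:
  V(n1)=-0.2081  V(n2)=-0.08194

R_eq = 1.269 Ω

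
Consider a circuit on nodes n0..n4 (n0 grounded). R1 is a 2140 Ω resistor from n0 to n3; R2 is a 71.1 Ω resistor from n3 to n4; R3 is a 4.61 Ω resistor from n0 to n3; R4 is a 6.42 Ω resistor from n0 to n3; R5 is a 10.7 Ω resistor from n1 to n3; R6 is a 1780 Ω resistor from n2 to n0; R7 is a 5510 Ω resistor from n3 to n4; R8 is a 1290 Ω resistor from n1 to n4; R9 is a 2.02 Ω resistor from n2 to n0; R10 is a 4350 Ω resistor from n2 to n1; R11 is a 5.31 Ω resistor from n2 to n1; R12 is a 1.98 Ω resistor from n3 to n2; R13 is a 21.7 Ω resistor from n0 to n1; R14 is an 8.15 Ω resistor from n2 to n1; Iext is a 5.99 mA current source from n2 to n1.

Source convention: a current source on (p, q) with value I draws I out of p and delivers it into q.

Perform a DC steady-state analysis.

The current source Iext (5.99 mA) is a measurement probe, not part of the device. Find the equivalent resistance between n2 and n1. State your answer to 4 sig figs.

R_eq = 2.306 Ω

Apply KCL at each of the 4 non-ground nodes and solve the resulting linear system.
Node n1: branches {R5, R8, R10, R11, R13, R14, Iext} → V_1 = 0.01234
Node n2: branches {R6, R9, R10, R11, R12, R14, Iext} → V_2 = -0.001472
Node n3: branches {R1, R2, R3, R4, R5, R7, R12} → V_3 = 0.0004309
Node n4: branches {R2, R7, R8} → V_4 = 0.001046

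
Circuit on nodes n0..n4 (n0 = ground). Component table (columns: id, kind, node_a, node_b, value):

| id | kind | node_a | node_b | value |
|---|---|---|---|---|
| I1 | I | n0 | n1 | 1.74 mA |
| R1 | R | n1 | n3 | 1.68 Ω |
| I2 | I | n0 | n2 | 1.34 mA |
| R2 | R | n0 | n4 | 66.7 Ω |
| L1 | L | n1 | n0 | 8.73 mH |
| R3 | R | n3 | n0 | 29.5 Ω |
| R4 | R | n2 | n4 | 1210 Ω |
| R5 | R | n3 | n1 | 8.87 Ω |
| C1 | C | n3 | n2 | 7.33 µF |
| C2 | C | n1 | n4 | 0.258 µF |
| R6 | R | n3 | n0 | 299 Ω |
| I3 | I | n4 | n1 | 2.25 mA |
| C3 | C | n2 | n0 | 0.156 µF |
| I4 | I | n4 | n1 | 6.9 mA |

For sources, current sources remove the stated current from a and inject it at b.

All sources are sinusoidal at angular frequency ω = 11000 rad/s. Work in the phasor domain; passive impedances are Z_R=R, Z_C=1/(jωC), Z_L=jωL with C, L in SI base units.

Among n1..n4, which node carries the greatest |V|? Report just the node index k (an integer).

MNA unknowns: 4 node voltages V₁..V_4
I1: z[0]−=0.00174, z[1]+=0.00174
R1: Y=0.5952+0.000j on G[1,3]
I2: z[0]−=0.00134, z[2]+=0.00134
R2: Y=0.01499+0.000j on G[0,4]
L1: Y=0.000-0.01041j on G[1,0]
R3: Y=0.03390+0.000j on G[3,0]
R4: Y=0.0008264+0.000j on G[2,4]
R5: Y=0.1127+0.000j on G[3,1]
C1: Y=0.000+0.08063j on G[3,2]
C2: Y=0.000+0.002838j on G[1,4]
R6: Y=0.003344+0.000j on G[3,0]
I3: z[4]−=0.00225, z[1]+=0.00225
C3: Y=0.000+0.001716j on G[2,0]
I4: z[4]−=0.0069, z[1]+=0.0069
solve → V1=0.3105+0.01319j, V2=0.2912+0.003824j, V3=0.2959+0.01202j, V4=-0.5382+0.1525j

4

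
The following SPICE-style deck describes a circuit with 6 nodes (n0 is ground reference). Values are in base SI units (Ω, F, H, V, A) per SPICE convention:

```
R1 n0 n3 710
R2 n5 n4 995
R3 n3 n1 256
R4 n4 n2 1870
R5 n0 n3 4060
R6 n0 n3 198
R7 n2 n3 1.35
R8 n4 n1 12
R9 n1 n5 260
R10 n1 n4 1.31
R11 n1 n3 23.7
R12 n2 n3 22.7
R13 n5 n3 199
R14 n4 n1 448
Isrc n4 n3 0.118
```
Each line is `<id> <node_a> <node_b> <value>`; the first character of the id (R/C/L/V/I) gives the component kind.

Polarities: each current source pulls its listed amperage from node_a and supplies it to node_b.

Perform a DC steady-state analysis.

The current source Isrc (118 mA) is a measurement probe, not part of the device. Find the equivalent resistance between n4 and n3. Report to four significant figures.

MNA unknowns: 5 node voltages V₁..V_5
R1: Y=0.001408 on G[0,3]
R2: Y=0.001005 on G[5,4]
R3: Y=0.003906 on G[3,1]
R4: Y=0.0005348 on G[4,2]
R5: Y=0.0002463 on G[0,3]
R6: Y=0.005051 on G[0,3]
R7: Y=0.7407 on G[2,3]
R8: Y=0.08333 on G[4,1]
R9: Y=0.003846 on G[1,5]
R10: Y=0.7634 on G[1,4]
R11: Y=0.04219 on G[1,3]
R12: Y=0.04405 on G[2,3]
R13: Y=0.005025 on G[5,3]
R14: Y=0.002232 on G[4,1]
Isrc: z[4]−=0.118, z[3]+=0.118
solve → V1=-2.400, V2=-0.001727, V3=0.000, V4=-2.536, V5=-1.193

R_eq = 21.49 Ω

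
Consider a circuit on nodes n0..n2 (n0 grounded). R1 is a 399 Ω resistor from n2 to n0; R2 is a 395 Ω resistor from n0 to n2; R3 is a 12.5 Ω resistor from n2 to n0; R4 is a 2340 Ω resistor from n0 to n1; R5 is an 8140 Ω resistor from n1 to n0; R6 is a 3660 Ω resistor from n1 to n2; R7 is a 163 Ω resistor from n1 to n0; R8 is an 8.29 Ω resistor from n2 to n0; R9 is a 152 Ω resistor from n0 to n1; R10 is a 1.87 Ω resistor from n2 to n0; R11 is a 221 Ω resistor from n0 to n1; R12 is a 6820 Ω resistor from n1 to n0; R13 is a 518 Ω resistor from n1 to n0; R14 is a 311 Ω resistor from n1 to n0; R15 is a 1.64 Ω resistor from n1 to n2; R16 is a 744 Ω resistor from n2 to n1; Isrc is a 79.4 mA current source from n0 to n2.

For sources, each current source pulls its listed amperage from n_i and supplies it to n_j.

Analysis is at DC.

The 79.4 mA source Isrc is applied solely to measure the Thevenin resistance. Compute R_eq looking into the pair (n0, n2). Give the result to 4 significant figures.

Element admittances at DC:
  Y(R1) = 0.002506 S between n2,n0
  Y(R2) = 0.002532 S between n0,n2
  Y(R3) = 0.08000 S between n2,n0
  Y(R4) = 0.0004274 S between n0,n1
  Y(R5) = 0.0001229 S between n1,n0
  Y(R6) = 0.0002732 S between n1,n2
  Y(R7) = 0.006135 S between n1,n0
  Y(R8) = 0.1206 S between n2,n0
  Y(R9) = 0.006579 S between n0,n1
  Y(R10) = 0.5348 S between n2,n0
  Y(R11) = 0.004525 S between n0,n1
  Y(R12) = 0.0001466 S between n1,n0
  Y(R13) = 0.001931 S between n1,n0
  Y(R14) = 0.003215 S between n1,n0
  Y(R15) = 0.6098 S between n1,n2
  Y(R16) = 0.001344 S between n2,n1
  Isrc: injects 0.0794 A into n2 (from n0)
Assemble and solve the 2×2 MNA system:
  V(n1)=0.1003  V(n2)=0.1041

R_eq = 1.311 Ω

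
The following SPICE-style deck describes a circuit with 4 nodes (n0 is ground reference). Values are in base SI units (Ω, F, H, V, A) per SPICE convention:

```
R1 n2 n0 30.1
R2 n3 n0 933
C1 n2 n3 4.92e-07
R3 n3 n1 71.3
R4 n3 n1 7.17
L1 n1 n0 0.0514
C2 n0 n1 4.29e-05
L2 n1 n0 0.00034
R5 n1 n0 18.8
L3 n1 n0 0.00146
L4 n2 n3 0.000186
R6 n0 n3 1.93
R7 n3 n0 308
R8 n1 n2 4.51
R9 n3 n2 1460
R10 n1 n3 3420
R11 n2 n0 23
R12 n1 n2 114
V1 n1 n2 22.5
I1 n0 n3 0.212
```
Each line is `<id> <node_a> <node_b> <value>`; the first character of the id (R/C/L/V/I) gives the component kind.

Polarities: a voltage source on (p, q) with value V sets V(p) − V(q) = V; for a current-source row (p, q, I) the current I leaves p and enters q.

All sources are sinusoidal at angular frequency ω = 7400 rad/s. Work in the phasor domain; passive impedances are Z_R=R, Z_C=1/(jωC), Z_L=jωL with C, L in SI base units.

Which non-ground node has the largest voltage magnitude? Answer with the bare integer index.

Element admittances at ω=7400 rad/s:
  Y(R1) = 0.03322+0.000j S between n2,n0
  Y(R2) = 0.001072+0.000j S between n3,n0
  Y(C1) = 0.000+0.003641j S between n2,n3
  Y(R3) = 0.01403+0.000j S between n3,n1
  Y(R4) = 0.1395+0.000j S between n3,n1
  Y(L1) = 0.000-0.002629j S between n1,n0
  Y(C2) = 0.000+0.3175j S between n0,n1
  Y(L2) = 0.000-0.3975j S between n1,n0
  Y(R5) = 0.05319+0.000j S between n1,n0
  Y(L3) = 0.000-0.09256j S between n1,n0
  Y(L4) = 0.000-0.7265j S between n2,n3
  Y(R6) = 0.5181+0.000j S between n0,n3
  Y(R7) = 0.003247+0.000j S between n3,n0
  Y(R8) = 0.2217+0.000j S between n1,n2
  Y(R9) = 0.0006849+0.000j S between n3,n2
  Y(R10) = 0.0002924+0.000j S between n1,n3
  Y(R11) = 0.04348+0.000j S between n2,n0
  Y(R12) = 0.008772+0.000j S between n1,n2
  V1: constraint V(n1)−V(n2) = 22.5
  I1: injects 0.212 A into n3 (from n0)
Assemble and solve the 4×4 MNA system:
  V(n1)=16.83+0.8509j  V(n2)=-5.667+0.8509j  V(n3)=-0.7614+5.433j
  i(V1)=-8.937+3.608j

1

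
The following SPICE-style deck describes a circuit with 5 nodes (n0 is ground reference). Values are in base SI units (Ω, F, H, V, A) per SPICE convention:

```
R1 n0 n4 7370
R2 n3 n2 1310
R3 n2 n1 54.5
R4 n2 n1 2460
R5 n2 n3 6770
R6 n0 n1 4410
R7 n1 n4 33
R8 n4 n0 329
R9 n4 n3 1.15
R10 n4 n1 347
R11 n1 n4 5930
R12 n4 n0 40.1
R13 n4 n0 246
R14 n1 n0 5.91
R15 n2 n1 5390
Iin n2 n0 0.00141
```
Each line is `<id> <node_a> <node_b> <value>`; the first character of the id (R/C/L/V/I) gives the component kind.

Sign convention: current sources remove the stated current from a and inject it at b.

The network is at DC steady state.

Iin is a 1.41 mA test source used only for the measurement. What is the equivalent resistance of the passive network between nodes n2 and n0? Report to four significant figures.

R_eq = 55.55 Ω

Element admittances at DC:
  Y(R1) = 0.0001357 S between n0,n4
  Y(R2) = 0.0007634 S between n3,n2
  Y(R3) = 0.01835 S between n2,n1
  Y(R4) = 0.0004065 S between n2,n1
  Y(R5) = 0.0001477 S between n2,n3
  Y(R6) = 0.0002268 S between n0,n1
  Y(R7) = 0.03030 S between n1,n4
  Y(R8) = 0.003040 S between n4,n0
  Y(R9) = 0.8696 S between n4,n3
  Y(R10) = 0.002882 S between n4,n1
  Y(R11) = 0.0001686 S between n1,n4
  Y(R12) = 0.02494 S between n4,n0
  Y(R13) = 0.004065 S between n4,n0
  Y(R14) = 0.1692 S between n1,n0
  Y(R15) = 0.0001855 S between n2,n1
  Iin: injects 0.00141 A into n0 (from n2)
Assemble and solve the 4×4 MNA system:
  V(n1)=-0.007412  V(n2)=-0.07832  V(n3)=-0.004870  V(n4)=-0.004793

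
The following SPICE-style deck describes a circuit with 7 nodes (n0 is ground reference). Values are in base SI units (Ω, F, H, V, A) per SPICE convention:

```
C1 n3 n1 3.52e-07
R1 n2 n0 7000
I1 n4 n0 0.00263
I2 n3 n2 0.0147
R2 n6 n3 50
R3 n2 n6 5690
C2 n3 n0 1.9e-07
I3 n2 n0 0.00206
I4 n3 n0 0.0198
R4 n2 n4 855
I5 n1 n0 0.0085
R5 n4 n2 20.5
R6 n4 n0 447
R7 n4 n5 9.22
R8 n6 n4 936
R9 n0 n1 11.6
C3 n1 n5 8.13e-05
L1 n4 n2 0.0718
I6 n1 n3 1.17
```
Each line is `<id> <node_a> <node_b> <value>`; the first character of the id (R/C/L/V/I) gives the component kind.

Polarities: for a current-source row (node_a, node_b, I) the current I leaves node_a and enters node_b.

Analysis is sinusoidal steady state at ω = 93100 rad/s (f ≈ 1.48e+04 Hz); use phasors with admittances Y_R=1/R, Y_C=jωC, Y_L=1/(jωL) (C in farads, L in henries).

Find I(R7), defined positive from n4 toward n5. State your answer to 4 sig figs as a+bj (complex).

0.02317-0.02686j A

Element admittances at ω=93100 rad/s:
  Y(C1) = 0.000+0.03277j S between n3,n1
  Y(R1) = 0.0001429+0.000j S between n2,n0
  I1: injects 0.00263 A into n0 (from n4)
  I2: injects 0.0147 A into n2 (from n3)
  Y(R2) = 0.02000+0.000j S between n6,n3
  Y(R3) = 0.0001757+0.000j S between n2,n6
  Y(C2) = 0.000+0.01769j S between n3,n0
  I3: injects 0.00206 A into n0 (from n2)
  I4: injects 0.0198 A into n0 (from n3)
  Y(R4) = 0.001170+0.000j S between n2,n4
  I5: injects 0.0085 A into n0 (from n1)
  Y(R5) = 0.04878+0.000j S between n4,n2
  Y(R6) = 0.002237+0.000j S between n4,n0
  Y(R7) = 0.1085+0.000j S between n4,n5
  Y(R8) = 0.001068+0.000j S between n6,n4
  Y(R9) = 0.08621+0.000j S between n0,n1
  Y(C3) = 0.000+7.569j S between n1,n5
  Y(L1) = 0.000-0.0001496j S between n4,n2
  I6: injects 1.17 A into n3 (from n1)
Assemble and solve the 6×6 MNA system:
  V(n1)=-4.795+0.5249j  V(n2)=-4.313+0.2006j  V(n3)=-2.594-22.12j  V(n4)=-4.585+0.2742j  V(n5)=-4.798+0.5218j  V(n6)=-2.709-20.81j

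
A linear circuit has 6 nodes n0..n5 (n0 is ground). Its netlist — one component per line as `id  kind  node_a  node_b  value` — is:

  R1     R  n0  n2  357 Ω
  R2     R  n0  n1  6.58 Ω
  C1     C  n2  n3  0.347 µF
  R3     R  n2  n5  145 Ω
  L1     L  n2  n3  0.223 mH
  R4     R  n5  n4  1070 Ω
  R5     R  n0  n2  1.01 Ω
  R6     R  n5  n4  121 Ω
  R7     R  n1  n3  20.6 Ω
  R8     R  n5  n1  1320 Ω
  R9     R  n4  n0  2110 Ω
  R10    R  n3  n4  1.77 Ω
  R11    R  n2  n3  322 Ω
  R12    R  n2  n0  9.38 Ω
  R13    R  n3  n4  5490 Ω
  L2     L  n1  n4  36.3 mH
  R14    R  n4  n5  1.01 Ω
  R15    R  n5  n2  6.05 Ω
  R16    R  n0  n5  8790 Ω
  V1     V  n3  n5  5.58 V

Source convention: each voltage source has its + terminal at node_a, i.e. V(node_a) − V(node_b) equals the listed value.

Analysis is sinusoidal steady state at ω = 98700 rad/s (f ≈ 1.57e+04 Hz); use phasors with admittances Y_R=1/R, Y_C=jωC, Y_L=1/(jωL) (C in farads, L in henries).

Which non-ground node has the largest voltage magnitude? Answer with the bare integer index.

MNA unknowns: 5 node voltages V₁..V_5 plus 1 source current (V1)
R1: Y=0.002801+0.000j on G[0,2]
R2: Y=0.1520+0.000j on G[0,1]
C1: Y=0.000+0.03425j on G[2,3]
R3: Y=0.006897+0.000j on G[2,5]
L1: Y=0.000-0.04543j on G[2,3]
R4: Y=0.0009346+0.000j on G[5,4]
R5: Y=0.9901+0.000j on G[0,2]
R6: Y=0.008264+0.000j on G[5,4]
R7: Y=0.04854+0.000j on G[1,3]
R8: Y=0.0007576+0.000j on G[5,1]
R9: Y=0.0004739+0.000j on G[4,0]
R10: Y=0.5650+0.000j on G[3,4]
R11: Y=0.003106+0.000j on G[2,3]
R12: Y=0.1066+0.000j on G[2,0]
R13: Y=0.0001821+0.000j on G[3,4]
L2: Y=0.000-0.0002791j on G[1,4]
R14: Y=0.9901+0.000j on G[4,5]
R15: Y=0.1653+0.000j on G[5,2]
R16: Y=0.0001138+0.000j on G[0,5]
V1: row V3−V5=5.58, i_V1 at 3,5
solve → V1=1.057+0.05710j, V2=-0.1464-0.008016j, V3=4.401+0.2319j, V4=0.8368+0.2318j, V5=-1.179+0.2319j
aux → i_V1=-2.194+0.04157j

3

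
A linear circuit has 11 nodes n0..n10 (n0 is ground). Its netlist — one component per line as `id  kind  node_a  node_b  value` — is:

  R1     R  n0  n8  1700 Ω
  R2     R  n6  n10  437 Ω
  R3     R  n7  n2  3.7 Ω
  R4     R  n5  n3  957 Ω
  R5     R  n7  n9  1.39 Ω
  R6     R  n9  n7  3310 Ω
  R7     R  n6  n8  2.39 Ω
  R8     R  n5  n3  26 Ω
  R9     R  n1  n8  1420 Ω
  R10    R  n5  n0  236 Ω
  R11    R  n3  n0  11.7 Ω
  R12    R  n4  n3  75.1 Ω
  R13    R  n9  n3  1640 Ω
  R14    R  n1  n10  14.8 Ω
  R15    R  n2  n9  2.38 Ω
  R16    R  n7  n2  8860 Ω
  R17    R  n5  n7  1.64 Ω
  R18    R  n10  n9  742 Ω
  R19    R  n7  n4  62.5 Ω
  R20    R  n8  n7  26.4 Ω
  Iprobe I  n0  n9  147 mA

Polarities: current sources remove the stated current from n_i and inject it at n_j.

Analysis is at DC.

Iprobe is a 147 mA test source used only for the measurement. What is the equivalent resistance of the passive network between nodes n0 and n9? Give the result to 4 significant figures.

R_eq = 30.57 Ω

MNA unknowns: 10 node voltages V₁..V_10
R1: Y=0.0005882 on G[0,8]
R2: Y=0.002288 on G[6,10]
R3: Y=0.2703 on G[7,2]
R4: Y=0.001045 on G[5,3]
R5: Y=0.7194 on G[7,9]
R6: Y=0.0003021 on G[9,7]
R7: Y=0.4184 on G[6,8]
R8: Y=0.03846 on G[5,3]
R9: Y=0.0007042 on G[1,8]
R10: Y=0.004237 on G[5,0]
R11: Y=0.08547 on G[3,0]
R12: Y=0.01332 on G[4,3]
R13: Y=0.0006098 on G[9,3]
R14: Y=0.06757 on G[1,10]
R15: Y=0.4202 on G[2,9]
R16: Y=0.0001129 on G[7,2]
R17: Y=0.6098 on G[5,7]
R18: Y=0.001348 on G[10,9]
R19: Y=0.01600 on G[7,4]
R20: Y=0.03788 on G[8,7]
Iprobe: z[0]−=0.147, z[9]+=0.147
solve → V1=4.339, V2=4.430, V3=1.486, V4=3.038, V5=4.130, V6=4.270, V7=4.330, V8=4.270, V9=4.494, V10=4.340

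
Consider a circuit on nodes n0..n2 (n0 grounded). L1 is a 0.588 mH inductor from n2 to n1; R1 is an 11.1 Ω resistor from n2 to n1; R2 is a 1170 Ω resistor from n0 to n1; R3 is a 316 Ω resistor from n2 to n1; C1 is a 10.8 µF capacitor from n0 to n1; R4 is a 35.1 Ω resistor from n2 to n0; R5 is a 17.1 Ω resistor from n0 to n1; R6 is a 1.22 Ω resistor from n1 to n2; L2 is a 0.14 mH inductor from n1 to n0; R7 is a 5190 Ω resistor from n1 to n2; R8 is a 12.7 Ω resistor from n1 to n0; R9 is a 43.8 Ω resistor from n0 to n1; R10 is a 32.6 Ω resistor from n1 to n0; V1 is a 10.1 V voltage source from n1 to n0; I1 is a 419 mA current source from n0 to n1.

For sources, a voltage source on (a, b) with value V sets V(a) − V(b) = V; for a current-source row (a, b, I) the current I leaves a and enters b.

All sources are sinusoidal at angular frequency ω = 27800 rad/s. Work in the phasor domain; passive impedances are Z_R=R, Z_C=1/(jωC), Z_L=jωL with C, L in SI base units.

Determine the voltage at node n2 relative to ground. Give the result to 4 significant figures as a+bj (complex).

9.796-0.01977j V

Apply KCL at each of the 2 non-ground nodes and solve the resulting linear system.
Node n1: branches {L1, R1, R2, R3, C1, R5, R6, L2, R7, R8, R9, R10, V1, I1} → V_1 = 10.10+0.000j
Node n2: branches {L1, R1, R3, R4, R6, R7} → V_2 = 9.796-0.01977j
Source currents: i(V1)=-1.795-0.4368j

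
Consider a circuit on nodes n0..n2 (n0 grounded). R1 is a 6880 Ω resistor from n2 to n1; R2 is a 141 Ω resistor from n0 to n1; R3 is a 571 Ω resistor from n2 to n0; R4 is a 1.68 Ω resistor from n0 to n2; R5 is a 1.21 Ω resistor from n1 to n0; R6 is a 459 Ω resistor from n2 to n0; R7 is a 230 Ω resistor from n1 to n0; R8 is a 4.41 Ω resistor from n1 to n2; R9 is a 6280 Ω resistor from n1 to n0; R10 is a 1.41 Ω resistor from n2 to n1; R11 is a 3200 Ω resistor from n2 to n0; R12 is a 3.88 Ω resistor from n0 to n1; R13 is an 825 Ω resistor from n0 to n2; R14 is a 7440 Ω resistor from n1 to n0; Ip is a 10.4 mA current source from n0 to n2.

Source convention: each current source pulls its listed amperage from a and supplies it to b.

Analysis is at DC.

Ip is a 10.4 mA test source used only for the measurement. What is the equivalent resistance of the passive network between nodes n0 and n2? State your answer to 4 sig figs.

Element admittances at DC:
  Y(R1) = 0.0001453 S between n2,n1
  Y(R2) = 0.007092 S between n0,n1
  Y(R3) = 0.001751 S between n2,n0
  Y(R4) = 0.5952 S between n0,n2
  Y(R5) = 0.8264 S between n1,n0
  Y(R6) = 0.002179 S between n2,n0
  Y(R7) = 0.004348 S between n1,n0
  Y(R8) = 0.2268 S between n1,n2
  Y(R9) = 0.0001592 S between n1,n0
  Y(R10) = 0.7092 S between n2,n1
  Y(R11) = 0.0003125 S between n2,n0
  Y(R12) = 0.2577 S between n0,n1
  Y(R13) = 0.001212 S between n0,n2
  Y(R14) = 0.0001344 S between n1,n0
  Ip: injects 0.0104 A into n2 (from n0)
Assemble and solve the 2×2 MNA system:
  V(n1)=0.004334  V(n2)=0.009407

R_eq = 0.9045 Ω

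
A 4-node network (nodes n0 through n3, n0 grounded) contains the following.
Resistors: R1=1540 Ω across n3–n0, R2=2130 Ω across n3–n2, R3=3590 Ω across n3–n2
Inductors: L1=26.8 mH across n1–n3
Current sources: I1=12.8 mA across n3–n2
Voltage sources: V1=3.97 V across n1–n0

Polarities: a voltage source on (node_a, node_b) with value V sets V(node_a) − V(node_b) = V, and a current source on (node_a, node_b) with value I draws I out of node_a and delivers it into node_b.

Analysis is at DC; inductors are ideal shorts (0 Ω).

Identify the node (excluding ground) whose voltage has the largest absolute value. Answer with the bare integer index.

2

Element admittances at DC:
  Y(R1) = 0.0006494 S between n3,n0
  L1: short n1↔n3 (DC inductor)
  Y(R2) = 0.0004695 S between n3,n2
  I1: injects 0.0128 A into n2 (from n3)
  Y(R3) = 0.0002786 S between n3,n2
  V1: constraint V(n1)−V(n0) = 3.97
Assemble and solve the 5×5 MNA system:
  V(n1)=3.970  V(n2)=21.08  V(n3)=3.970
  i(L1)=0.002578  i(V1)=-0.002578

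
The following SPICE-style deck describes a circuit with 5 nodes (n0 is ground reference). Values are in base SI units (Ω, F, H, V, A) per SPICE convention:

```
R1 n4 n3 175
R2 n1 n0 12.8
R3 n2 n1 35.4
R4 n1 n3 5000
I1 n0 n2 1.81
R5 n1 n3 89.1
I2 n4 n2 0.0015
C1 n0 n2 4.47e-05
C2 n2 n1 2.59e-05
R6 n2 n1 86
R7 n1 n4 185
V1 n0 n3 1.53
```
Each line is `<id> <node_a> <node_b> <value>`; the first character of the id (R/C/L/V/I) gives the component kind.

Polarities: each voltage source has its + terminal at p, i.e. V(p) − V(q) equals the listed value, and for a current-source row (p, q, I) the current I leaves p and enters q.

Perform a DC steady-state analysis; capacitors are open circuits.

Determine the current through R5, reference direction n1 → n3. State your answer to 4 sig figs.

0.2347 A

Apply KCL at each of the 4 non-ground nodes and solve the resulting linear system.
Node n1: branches {R2, R3, R4, R5, C2, R6, R7} → V_1 = 19.38
Node n2: branches {R3, I1, I2, C1, C2, R6} → V_2 = 64.81
Node n3: branches {R1, R4, R5, V1} → V_3 = -1.530
Node n4: branches {R1, I2, R7} → V_4 = 8.498
Source currents: i(V1)=-0.2961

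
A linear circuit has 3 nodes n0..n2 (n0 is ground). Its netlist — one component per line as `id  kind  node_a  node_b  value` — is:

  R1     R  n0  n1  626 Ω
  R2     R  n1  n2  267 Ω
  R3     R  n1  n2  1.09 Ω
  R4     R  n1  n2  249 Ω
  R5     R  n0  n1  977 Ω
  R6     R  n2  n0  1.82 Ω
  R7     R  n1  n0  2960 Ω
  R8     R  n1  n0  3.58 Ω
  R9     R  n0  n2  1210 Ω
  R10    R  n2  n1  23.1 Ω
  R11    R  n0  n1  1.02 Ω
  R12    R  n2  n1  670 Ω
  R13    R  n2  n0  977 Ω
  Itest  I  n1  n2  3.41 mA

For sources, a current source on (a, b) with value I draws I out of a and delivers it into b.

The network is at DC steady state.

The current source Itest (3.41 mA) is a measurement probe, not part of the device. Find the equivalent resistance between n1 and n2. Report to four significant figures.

R_eq = 0.7387 Ω

Element admittances at DC:
  Y(R1) = 0.001597 S between n0,n1
  Y(R2) = 0.003745 S between n1,n2
  Y(R3) = 0.9174 S between n1,n2
  Y(R4) = 0.004016 S between n1,n2
  Y(R5) = 0.001024 S between n0,n1
  Y(R6) = 0.5495 S between n2,n0
  Y(R7) = 0.0003378 S between n1,n0
  Y(R8) = 0.2793 S between n1,n0
  Y(R9) = 0.0008264 S between n0,n2
  Y(R10) = 0.04329 S between n2,n1
  Y(R11) = 0.9804 S between n0,n1
  Y(R12) = 0.001493 S between n2,n1
  Y(R13) = 0.001024 S between n2,n0
  Itest: injects 0.00341 A into n2 (from n1)
Assemble and solve the 2×2 MNA system:
  V(n1)=-0.0007656  V(n2)=0.001753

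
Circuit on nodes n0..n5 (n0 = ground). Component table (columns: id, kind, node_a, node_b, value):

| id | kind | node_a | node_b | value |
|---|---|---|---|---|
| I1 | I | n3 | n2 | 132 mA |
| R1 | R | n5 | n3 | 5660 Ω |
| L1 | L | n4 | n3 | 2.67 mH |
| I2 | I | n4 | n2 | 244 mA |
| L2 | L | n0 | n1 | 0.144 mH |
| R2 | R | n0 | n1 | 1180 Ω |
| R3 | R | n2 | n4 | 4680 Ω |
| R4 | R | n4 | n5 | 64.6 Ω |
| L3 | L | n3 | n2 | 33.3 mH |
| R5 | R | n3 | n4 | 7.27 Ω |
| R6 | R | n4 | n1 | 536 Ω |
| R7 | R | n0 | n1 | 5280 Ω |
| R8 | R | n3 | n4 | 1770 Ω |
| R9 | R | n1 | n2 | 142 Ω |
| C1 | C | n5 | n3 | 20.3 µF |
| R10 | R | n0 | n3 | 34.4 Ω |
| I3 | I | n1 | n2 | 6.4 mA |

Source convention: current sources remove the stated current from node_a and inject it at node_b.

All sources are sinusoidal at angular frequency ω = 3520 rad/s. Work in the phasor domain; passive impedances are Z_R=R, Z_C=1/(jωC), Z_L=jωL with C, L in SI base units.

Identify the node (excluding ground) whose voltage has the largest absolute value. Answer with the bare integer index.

2

Element admittances at ω=3520 rad/s:
  I1: injects 0.132 A into n2 (from n3)
  Y(R1) = 0.0001767+0.000j S between n5,n3
  Y(L1) = 0.000-0.1064j S between n4,n3
  I2: injects 0.244 A into n2 (from n4)
  Y(L2) = 0.000-1.973j S between n0,n1
  Y(R2) = 0.0008475+0.000j S between n0,n1
  Y(R3) = 0.0002137+0.000j S between n2,n4
  Y(R4) = 0.01548+0.000j S between n4,n5
  Y(L3) = 0.000-0.008531j S between n3,n2
  Y(R5) = 0.1376+0.000j S between n3,n4
  Y(R6) = 0.001866+0.000j S between n4,n1
  Y(R7) = 0.0001894+0.000j S between n0,n1
  Y(R8) = 0.0005650+0.000j S between n3,n4
  Y(R9) = 0.007042+0.000j S between n1,n2
  Y(C1) = 0.000+0.07146j S between n5,n3
  Y(R10) = 0.02907+0.000j S between n0,n3
  I3: injects 0.0064 A into n2 (from n1)
Assemble and solve the 5×5 MNA system:
  V(n1)=-0.08124+0.05419j  V(n2)=17.24+24.46j  V(n3)=-3.675-5.515j  V(n4)=-4.766-6.133j  V(n5)=-3.852-5.318j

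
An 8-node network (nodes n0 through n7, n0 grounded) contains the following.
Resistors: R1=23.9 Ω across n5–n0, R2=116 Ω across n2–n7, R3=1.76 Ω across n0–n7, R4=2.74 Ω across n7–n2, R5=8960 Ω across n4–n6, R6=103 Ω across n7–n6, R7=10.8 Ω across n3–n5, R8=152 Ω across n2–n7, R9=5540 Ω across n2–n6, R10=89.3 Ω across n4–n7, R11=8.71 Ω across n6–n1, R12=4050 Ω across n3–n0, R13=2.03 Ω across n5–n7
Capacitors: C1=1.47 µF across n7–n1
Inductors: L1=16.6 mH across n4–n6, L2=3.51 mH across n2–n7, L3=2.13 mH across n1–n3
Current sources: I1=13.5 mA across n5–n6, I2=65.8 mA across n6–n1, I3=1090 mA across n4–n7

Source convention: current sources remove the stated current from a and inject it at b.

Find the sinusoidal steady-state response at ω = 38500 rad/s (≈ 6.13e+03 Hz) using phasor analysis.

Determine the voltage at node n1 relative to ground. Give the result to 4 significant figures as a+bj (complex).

Apply KCL at each of the 7 non-ground nodes and solve the resulting linear system.
Node n1: branches {C1, I2, R11, L3} → V_1 = 2.821+1.019j
Node n2: branches {R2, R4, L2, R8, R9} → V_2 = 0.0003167+0.005312j
Node n3: branches {R7, L3, R12} → V_3 = 0.1930-0.4009j
Node n4: branches {L1, R5, R10, I3} → V_4 = -94.23-13.27j
Node n5: branches {R1, R7, I1, R13} → V_5 = 0.006530-0.05584j
Node n6: branches {L1, R5, R6, I1, I2, R9, R11} → V_6 = 1.899+2.131j
Node n7: branches {R2, R3, C1, R4, R6, L2, R8, R10, R13, I3} → V_7 = -0.0005648+0.004286j

2.821+1.019j V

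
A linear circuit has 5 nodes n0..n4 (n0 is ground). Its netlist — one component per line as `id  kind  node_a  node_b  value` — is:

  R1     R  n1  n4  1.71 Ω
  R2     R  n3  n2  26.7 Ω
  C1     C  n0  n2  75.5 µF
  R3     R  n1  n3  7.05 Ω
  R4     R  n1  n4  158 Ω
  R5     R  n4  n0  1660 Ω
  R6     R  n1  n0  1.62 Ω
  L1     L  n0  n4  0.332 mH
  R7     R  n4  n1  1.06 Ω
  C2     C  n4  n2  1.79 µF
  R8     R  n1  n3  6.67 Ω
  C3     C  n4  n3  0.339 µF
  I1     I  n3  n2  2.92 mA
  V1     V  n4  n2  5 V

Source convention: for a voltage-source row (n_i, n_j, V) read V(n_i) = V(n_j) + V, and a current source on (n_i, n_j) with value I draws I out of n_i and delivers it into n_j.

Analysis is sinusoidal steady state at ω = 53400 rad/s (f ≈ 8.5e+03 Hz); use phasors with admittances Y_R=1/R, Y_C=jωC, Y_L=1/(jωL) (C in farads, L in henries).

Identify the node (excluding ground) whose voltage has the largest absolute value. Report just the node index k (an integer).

4

MNA unknowns: 4 node voltages V₁..V_4 plus 1 source current (V1)
R1: Y=0.5848+0.000j on G[1,4]
R2: Y=0.03745+0.000j on G[3,2]
C1: Y=0.000+4.032j on G[0,2]
R3: Y=0.1418+0.000j on G[1,3]
R4: Y=0.006329+0.000j on G[1,4]
R5: Y=0.0006024+0.000j on G[4,0]
R6: Y=0.6173+0.000j on G[1,0]
L1: Y=0.000-0.05641j on G[0,4]
R7: Y=0.9434+0.000j on G[4,1]
C2: Y=0.000+0.09559j on G[4,2]
R8: Y=0.1499+0.000j on G[1,3]
C3: Y=0.000+0.01810j on G[4,3]
I1: z[3]−=0.00292, z[2]+=0.00292
V1: row V4−V2=5, i_V1 at 4,2
solve → V1=3.516+0.4062j, V2=0.007787+0.5467j, V3=3.107+0.5267j, V4=5.008+0.5467j
aux → i_V1=-2.323-0.4458j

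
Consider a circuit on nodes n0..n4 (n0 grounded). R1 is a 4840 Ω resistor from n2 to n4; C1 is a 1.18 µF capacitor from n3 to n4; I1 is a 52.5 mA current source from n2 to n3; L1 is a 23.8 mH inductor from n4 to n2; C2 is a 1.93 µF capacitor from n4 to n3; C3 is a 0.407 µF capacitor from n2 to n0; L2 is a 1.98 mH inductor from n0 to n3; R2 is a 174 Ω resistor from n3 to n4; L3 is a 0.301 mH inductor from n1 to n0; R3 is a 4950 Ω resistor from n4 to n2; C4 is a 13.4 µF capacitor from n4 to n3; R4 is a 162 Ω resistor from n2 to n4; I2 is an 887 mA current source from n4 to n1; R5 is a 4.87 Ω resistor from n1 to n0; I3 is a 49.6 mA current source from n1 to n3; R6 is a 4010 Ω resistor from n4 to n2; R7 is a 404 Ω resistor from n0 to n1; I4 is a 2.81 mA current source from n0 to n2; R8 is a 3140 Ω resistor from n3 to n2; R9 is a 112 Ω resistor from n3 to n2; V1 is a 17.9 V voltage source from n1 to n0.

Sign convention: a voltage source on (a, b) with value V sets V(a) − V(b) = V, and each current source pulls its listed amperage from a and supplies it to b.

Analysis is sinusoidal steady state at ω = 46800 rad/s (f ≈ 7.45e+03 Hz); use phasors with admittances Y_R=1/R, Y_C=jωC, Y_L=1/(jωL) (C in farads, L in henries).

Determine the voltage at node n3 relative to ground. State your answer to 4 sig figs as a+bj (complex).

MNA unknowns: 4 node voltages V₁..V_4 plus 1 source current (V1)
R1: Y=0.0002066+0.000j on G[2,4]
C1: Y=0.000+0.05522j on G[3,4]
I1: z[2]−=0.0525, z[3]+=0.0525
L1: Y=0.000-0.0008978j on G[4,2]
C2: Y=0.000+0.09032j on G[4,3]
C3: Y=0.000+0.01905j on G[2,0]
L2: Y=0.000-0.01079j on G[0,3]
R2: Y=0.005747+0.000j on G[3,4]
L3: Y=0.000-0.07099j on G[1,0]
R3: Y=0.0002020+0.000j on G[4,2]
C4: Y=0.000+0.6271j on G[4,3]
R4: Y=0.006173+0.000j on G[2,4]
I2: z[4]−=0.887, z[1]+=0.887
R5: Y=0.2053+0.000j on G[1,0]
I3: z[1]−=0.0496, z[3]+=0.0496
R6: Y=0.0002494+0.000j on G[4,2]
R7: Y=0.002475+0.000j on G[0,1]
I4: z[0]−=0.00281, z[2]+=0.00281
R8: Y=0.0003185+0.000j on G[3,2]
R9: Y=0.008929+0.000j on G[3,2]
V1: row V1−V0=17.9, i_V1 at 1,0
solve → V1=17.90+0.000j, V2=-42.56+32.38j, V3=-75.12-20.18j, V4=-74.71-19.37j
aux → i_V1=-2.882+1.271j

-75.12-20.18j V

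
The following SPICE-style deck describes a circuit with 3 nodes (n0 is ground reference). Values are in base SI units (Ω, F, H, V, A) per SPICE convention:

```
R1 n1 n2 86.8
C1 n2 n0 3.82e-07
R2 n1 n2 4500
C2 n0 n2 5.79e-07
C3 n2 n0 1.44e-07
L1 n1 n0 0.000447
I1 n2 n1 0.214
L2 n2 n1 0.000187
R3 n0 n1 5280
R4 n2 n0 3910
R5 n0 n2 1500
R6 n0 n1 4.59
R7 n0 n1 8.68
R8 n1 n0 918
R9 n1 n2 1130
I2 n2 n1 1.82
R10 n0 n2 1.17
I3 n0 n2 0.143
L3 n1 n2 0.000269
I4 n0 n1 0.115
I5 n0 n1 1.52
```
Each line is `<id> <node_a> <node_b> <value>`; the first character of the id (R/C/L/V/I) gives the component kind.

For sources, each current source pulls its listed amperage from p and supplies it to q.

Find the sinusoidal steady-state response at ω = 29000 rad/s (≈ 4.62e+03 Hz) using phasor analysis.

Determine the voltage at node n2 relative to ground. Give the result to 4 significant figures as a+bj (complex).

-0.004331-1.422j V

Element admittances at ω=29000 rad/s:
  Y(R1) = 0.01152+0.000j S between n1,n2
  Y(C1) = 0.000+0.01108j S between n2,n0
  Y(R2) = 0.0002222+0.000j S between n1,n2
  Y(C2) = 0.000+0.01679j S between n0,n2
  Y(C3) = 0.000+0.004176j S between n2,n0
  Y(L1) = 0.000-0.07714j S between n1,n0
  I1: injects 0.214 A into n1 (from n2)
  Y(L2) = 0.000-0.1844j S between n2,n1
  Y(R3) = 0.0001894+0.000j S between n0,n1
  Y(R4) = 0.0002558+0.000j S between n2,n0
  Y(R5) = 0.0006667+0.000j S between n0,n2
  Y(R6) = 0.2179+0.000j S between n0,n1
  Y(R7) = 0.1152+0.000j S between n0,n1
  Y(R8) = 0.001089+0.000j S between n1,n0
  Y(R9) = 0.0008850+0.000j S between n1,n2
  I2: injects 1.82 A into n1 (from n2)
  Y(R10) = 0.8547+0.000j S between n0,n2
  I3: injects 0.143 A into n2 (from n0)
  Y(L3) = 0.000-0.1282j S between n1,n2
  I4: injects 0.115 A into n1 (from n0)
  I5: injects 1.52 A into n1 (from n0)
Assemble and solve the 2×2 MNA system:
  V(n1)=4.133+4.594j  V(n2)=-0.004331-1.422j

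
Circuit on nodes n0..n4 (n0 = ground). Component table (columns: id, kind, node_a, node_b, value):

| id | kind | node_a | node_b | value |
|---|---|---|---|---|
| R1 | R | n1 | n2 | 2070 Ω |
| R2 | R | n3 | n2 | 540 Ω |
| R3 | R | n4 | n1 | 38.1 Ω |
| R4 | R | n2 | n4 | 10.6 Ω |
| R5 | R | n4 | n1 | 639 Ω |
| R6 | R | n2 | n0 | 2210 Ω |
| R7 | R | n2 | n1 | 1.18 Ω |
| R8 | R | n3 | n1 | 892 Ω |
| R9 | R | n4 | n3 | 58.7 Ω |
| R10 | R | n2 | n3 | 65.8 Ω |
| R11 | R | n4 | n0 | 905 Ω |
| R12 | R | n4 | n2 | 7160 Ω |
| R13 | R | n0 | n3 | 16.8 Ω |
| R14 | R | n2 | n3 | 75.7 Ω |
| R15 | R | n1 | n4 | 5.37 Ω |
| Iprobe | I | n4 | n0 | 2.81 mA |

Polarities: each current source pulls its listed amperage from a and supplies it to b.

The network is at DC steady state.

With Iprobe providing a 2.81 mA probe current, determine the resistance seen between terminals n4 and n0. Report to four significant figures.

MNA unknowns: 4 node voltages V₁..V_4
R1: Y=0.0004831 on G[1,2]
R2: Y=0.001852 on G[3,2]
R3: Y=0.02625 on G[4,1]
R4: Y=0.09434 on G[2,4]
R5: Y=0.001565 on G[4,1]
R6: Y=0.0004525 on G[2,0]
R7: Y=0.8475 on G[2,1]
R8: Y=0.001121 on G[3,1]
R9: Y=0.01704 on G[4,3]
R10: Y=0.01520 on G[2,3]
R11: Y=0.001105 on G[4,0]
R12: Y=0.0001397 on G[4,2]
R13: Y=0.05952 on G[0,3]
R14: Y=0.01321 on G[2,3]
R15: Y=0.1862 on G[1,4]
Iprobe: z[4]−=0.00281, z[0]+=0.00281
solve → V1=-0.09828, V2=-0.09706, V3=-0.04455, V4=-0.1034

R_eq = 36.80 Ω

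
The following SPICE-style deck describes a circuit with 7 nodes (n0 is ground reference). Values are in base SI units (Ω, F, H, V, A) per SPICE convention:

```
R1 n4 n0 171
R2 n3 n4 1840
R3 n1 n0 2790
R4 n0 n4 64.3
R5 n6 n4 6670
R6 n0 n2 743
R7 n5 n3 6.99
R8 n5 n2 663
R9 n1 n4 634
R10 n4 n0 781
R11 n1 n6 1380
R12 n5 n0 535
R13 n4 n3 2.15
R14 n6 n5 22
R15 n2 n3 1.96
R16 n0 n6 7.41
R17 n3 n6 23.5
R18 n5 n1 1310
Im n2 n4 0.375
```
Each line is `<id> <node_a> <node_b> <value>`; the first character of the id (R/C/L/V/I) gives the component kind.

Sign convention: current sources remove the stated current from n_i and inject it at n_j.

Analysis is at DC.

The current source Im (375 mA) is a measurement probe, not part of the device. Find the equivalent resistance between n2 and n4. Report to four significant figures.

R_eq = 4.019 Ω

Apply KCL at each of the 6 non-ground nodes and solve the resulting linear system.
Node n1: branches {R3, R9, R11, R18} → V_1 = 0.1940
Node n2: branches {R6, R8, R15, Im} → V_2 = -0.9555
Node n3: branches {R2, R7, R13, R15, R17} → V_3 = -0.2253
Node n4: branches {R1, R2, R4, R5, R9, R10, R13, Im} → V_4 = 0.5518
Node n5: branches {R7, R8, R12, R14, R18} → V_5 = -0.1931
Node n6: branches {R5, R11, R14, R16, R17} → V_6 = -0.08104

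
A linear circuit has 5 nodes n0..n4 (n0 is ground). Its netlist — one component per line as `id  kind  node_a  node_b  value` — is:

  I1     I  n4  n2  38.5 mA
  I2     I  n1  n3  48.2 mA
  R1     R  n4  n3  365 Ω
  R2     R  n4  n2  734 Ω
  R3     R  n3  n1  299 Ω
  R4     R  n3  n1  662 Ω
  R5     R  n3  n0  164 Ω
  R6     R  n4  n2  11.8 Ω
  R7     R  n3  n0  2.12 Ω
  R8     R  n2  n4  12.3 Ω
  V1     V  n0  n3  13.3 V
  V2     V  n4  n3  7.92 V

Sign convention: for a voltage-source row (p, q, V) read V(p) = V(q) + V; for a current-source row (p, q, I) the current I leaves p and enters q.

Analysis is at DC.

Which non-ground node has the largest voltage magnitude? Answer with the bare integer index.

1

Element admittances at DC:
  I1: injects 0.0385 A into n2 (from n4)
  I2: injects 0.0482 A into n3 (from n1)
  Y(R1) = 0.002740 S between n4,n3
  Y(R2) = 0.001362 S between n4,n2
  Y(R3) = 0.003344 S between n3,n1
  Y(R4) = 0.001511 S between n3,n1
  Y(R5) = 0.006098 S between n3,n0
  Y(R6) = 0.08475 S between n4,n2
  Y(R7) = 0.4717 S between n3,n0
  Y(R8) = 0.08130 S between n2,n4
  V1: constraint V(n0)−V(n3) = 13.3
  V2: constraint V(n4)−V(n3) = 7.92
Assemble and solve the 6×6 MNA system:
  V(n1)=-23.23  V(n2)=-5.150  V(n3)=-13.30  V(n4)=-5.380
  i(V1)=-6.355  i(V2)=-0.02170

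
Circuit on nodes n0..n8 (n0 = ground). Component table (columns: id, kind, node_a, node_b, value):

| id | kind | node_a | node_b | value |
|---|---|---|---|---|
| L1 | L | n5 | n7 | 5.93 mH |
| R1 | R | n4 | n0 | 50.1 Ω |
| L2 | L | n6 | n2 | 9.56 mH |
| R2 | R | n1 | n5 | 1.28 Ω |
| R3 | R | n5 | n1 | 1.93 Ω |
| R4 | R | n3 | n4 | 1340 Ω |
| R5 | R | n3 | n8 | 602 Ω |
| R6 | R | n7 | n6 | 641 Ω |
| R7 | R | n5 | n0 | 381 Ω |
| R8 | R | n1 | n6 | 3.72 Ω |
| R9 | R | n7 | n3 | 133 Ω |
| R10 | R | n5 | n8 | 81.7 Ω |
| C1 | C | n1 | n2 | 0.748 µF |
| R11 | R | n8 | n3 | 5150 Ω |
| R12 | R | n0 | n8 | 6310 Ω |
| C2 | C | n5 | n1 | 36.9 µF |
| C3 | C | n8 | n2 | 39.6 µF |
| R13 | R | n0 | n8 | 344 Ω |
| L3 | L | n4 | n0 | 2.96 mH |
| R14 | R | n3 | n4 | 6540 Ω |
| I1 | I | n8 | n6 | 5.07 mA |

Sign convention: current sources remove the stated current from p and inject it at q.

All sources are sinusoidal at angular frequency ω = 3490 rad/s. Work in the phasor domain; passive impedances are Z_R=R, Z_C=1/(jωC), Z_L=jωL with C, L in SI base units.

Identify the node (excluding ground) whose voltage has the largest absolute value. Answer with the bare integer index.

2

MNA unknowns: 8 node voltages V₁..V_8
L1: Y=0.000-0.04832j on G[5,7]
R1: Y=0.01996+0.000j on G[4,0]
L2: Y=0.000-0.02997j on G[6,2]
R2: Y=0.7812+0.000j on G[1,5]
R3: Y=0.5181+0.000j on G[5,1]
R4: Y=0.0007463+0.000j on G[3,4]
R5: Y=0.001661+0.000j on G[3,8]
R6: Y=0.001560+0.000j on G[7,6]
R7: Y=0.002625+0.000j on G[5,0]
R8: Y=0.2688+0.000j on G[1,6]
R9: Y=0.007519+0.000j on G[7,3]
R10: Y=0.01224+0.000j on G[5,8]
C1: Y=0.000+0.002611j on G[1,2]
R11: Y=0.0001942+0.000j on G[8,3]
R12: Y=0.0001585+0.000j on G[0,8]
C2: Y=0.000+0.1288j on G[5,1]
C3: Y=0.000+0.1382j on G[8,2]
R13: Y=0.002907+0.000j on G[0,8]
L3: Y=0.000-0.09680j on G[4,0]
R14: Y=0.0001529+0.000j on G[3,4]
I1: z[8]−=0.00507, z[6]+=0.00507
solve → V1=0.02504+0.05953j, V2=-0.03842-0.08993j, V3=0.01585+0.03061j, V4=-0.0002414+0.0001992j, V5=0.02433+0.05824j, V6=0.02645+0.06670j, V7=0.02799+0.05630j, V8=-0.02555-0.05879j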